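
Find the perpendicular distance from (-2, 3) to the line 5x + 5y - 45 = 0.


|5*(-2) + 5*3 - 45| = |-40| = 40
sqrt(25 + 25) = sqrt(50) = 7.0711
d = 40/sqrt(50) = 5.6569

5.6569


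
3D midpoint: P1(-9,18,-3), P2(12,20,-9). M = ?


Mx = (-9+12)/2 = 1.5000
My = (18+20)/2 = 19.0000
Mz = (-3- 9)/2 = -6.0000

M = (1.5000, 19.0000, -6.0000)


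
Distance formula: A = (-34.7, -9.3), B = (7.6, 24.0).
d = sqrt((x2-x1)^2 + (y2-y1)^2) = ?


dx = 7.6 + 34.7 = 42.3
dy = 24.0 + 9.3 = 33.3
d = sqrt(1789.29 + 1108.89) = sqrt(2898.18) = 53.8347

53.8347


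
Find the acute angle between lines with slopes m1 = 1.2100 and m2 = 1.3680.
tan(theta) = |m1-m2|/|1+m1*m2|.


m1-m2 = -0.158
1+m1*m2 = 2.65528
tan(theta) = |-0.158/2.65528| = 0.059504
theta = arctan(|-0.158/2.65528|) = 3.4053 degrees (acute angle)

3.4053 degrees


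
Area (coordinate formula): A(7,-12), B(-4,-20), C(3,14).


7*(-20-14) = -238
-4*(14+ 12) = -104
3*(-12+ 20) = 24
sum = -318
Area = |-318|/2 = 159.0000

159.0000 sq units


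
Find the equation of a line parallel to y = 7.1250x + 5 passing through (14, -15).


Parallel lines have equal slopes.
m2 = 7.1250
b2 = -15 - 7.1250*14 = -114.7500

y = 7.1250x - 114.7500


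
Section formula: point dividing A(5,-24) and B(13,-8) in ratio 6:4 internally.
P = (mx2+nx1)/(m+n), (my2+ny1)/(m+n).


Px = (6*13 + 4*5)/10 = 98/10 = 9.8000
Py = (6*(-8) + 4*(-24))/10 = -144/10 = -14.4000

P = (9.8000, -14.4000)


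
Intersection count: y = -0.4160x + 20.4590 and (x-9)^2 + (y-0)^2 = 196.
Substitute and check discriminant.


Substitute y = -0.4160x + 20.4590: (x-9)^2 + (-0.4160x+20.4590-0)^2 = 196
Expand to Ax^2 + Bx + C = 0, where b-k = 20.459
A = 1+m^2 = 1.173056
B = 2(m(b-k) - h) = 2(-0.4160*20.459 - 9) = -35.021888
C = h^2 + (b-k)^2 - r^2 = 81 + 418.570681 - 196 = 303.570681
disc = B^2-4AC = 1226.5326 - 1424.4216 = -197.8890
disc < 0

0 intersection points


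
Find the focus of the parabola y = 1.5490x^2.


a = 1.5490
4a = 6.1960
focus = (0, 1/6.1960) = (0, 0.1614)

Focus = (0, 0.1614)


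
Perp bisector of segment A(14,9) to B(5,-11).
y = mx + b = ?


Midpoint = (9.5, -1)
Slope of AB = dy/dx = -20/(-9) = 2.2222
Perp slope = -dx/dy = -9/20 = -0.4500
b = My - (perp slope)*Mx = -1 + (-9*9.5)/(-20) = -1 + 4.2750 = 3.2750

y = -0.4500x + 3.2750


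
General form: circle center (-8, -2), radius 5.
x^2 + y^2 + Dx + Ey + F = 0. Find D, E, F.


(x+ 8)^2 + (y+ 2)^2 = 5^2
D = -2h = 16, E = -2k = 4
F = h^2+k^2-r^2 = 64+4-25 = 43

D = 16, E = 4, F = 43


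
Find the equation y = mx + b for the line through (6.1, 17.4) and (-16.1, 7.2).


m = (-10.2)/(-22.2) = 0.4595
b = y1 - m*x1 = 17.4 - (-10.2*6.1)/(-22.2) = 17.4 - 2.8027 = 14.5973

y = 0.4595x + 14.5973


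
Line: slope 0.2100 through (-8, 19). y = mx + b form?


y - 19 = 0.2100(x + 8)
y = 0.2100x + 19 - 0.2100*(-8)
y = 0.2100x + 20.6800

y = 0.2100x + 20.6800


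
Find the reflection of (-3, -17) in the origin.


Reflection rule for origin: (-x, -y)
(-3, -17) -> (3, 17)

(3, 17)


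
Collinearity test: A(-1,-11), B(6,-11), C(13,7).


-1*(-11-7) + 6*(7+ 11) + 13*(-11+ 11)
= 18 + 108 + 0 = 126

No, not collinear (determinant = 126)


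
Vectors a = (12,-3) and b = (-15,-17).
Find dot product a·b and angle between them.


a·b = 12*(-15) - 3*(-17) = -180 + 51 = -129
|a| = sqrt(144+9) = 12.3693
|b| = sqrt(225+289) = 22.6716
cos(theta) = -129/(sqrt(153)*sqrt(514)) = -129/sqrt(78642) = -0.460005
theta = arccos(-129/sqrt(78642)) = 117.3874 degrees

a·b = -129, theta = 117.3874 deg


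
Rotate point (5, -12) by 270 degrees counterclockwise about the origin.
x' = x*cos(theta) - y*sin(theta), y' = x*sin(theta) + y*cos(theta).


cos(270) = 0, sin(270) = -1
x' = 5*0 + 12*(-1) = -12
y' = 5*(-1) - 12*0 = -5

(-12, -5)


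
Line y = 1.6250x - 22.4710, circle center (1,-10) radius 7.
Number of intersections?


Substitute y = 1.6250x - 22.4710: (x-1)^2 + (1.6250x- 22.4710+ 10)^2 = 49
Expand to Ax^2 + Bx + C = 0, where b-k = -12.471
A = 1+m^2 = 3.640625
B = 2(m(b-k) - h) = 2(1.6250*(-12.471) - 1) = -42.53075
C = h^2 + (b-k)^2 - r^2 = 1 + 155.525841 - 49 = 107.525841
disc = B^2-4AC = 1808.8647 - 1565.8451 = 243.0196
disc > 0

2 intersection points


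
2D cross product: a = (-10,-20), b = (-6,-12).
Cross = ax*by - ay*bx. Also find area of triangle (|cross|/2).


cross = -10*(-12) + 20*(-6) = 120 - 120 = 0
Triangle area = |0|/2 = 0/2 = 0

cross = 0, triangle area = 0


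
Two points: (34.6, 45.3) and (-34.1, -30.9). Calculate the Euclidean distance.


dx = -34.1 - 34.6 = -68.7
dy = -30.9 - 45.3 = -76.2
d = sqrt(4719.69 + 5806.44) = sqrt(10526.13) = 102.5969

102.5969


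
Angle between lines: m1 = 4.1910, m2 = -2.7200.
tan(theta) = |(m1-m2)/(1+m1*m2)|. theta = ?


m1-m2 = 6.911
1+m1*m2 = -10.39952
tan(theta) = |6.911/(-10.39952)| = 0.664550
theta = arctan(|6.911/(-10.39952)|) = 33.6060 degrees (acute angle)

33.6060 degrees


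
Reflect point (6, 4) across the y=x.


Reflection rule for y=x: (y, x)
(6, 4) -> (4, 6)

(4, 6)


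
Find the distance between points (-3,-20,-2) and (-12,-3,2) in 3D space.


dx=-9, dy=17, dz=4
d = sqrt(81+289+16) = sqrt(386) = 19.6469

19.6469


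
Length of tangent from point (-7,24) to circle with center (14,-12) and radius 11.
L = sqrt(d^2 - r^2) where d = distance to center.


d = sqrt((-7-14)^2 + (24+ 12)^2) = sqrt(441+1296) = 41.6773
L = sqrt(1737.0000 - 121) = sqrt(1616.0000) = 40.1995

40.1995


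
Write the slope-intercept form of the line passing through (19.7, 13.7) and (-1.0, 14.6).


m = (0.9)/(-20.7) = -0.0435
b = y1 - m*x1 = 13.7 - (0.9*19.7)/(-20.7) = 13.7 + 0.8565 = 14.5565

y = -0.0435x + 14.5565


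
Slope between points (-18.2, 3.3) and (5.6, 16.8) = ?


dy = 16.8 - 3.3 = 13.5
dx = 5.6 + 18.2 = 23.8
m = 13.5/23.8 = 0.5672

m = 0.5672


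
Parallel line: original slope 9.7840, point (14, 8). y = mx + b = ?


Parallel lines have equal slopes.
m2 = 9.7840
b2 = 8 - 9.7840*14 = -128.9760

y = 9.7840x - 128.9760


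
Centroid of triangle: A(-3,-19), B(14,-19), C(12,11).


Gx = (-3+14+12)/3 = 23/3 = 7.6667
Gy = (-19- 19+11)/3 = -27/3 = -9.0000

G = (7.6667, -9.0000)


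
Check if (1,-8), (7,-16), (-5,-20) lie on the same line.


1*(-16+ 20) + 7*(-20+ 8) - 5*(-8+ 16)
= 4 - 84 - 40 = -120

No, not collinear (determinant = -120)


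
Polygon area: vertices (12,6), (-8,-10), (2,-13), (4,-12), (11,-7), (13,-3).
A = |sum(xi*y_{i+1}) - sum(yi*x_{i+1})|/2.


sum(xi*y_{i+1}) = 12*(-10) - 8*(-13) + 2*(-12) + 4*(-7) + 11*(-3) + 13*6 = -23
sum(yi*x_{i+1}) = 6*(-8) - 10*2 - 13*4 - 12*11 - 7*13 - 3*12 = -379
Area = |-23 + 379|/2 = 356/2 = 178.0000

178.0000 sq units


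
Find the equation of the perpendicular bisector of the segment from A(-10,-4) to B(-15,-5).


Midpoint = (-12.5, -4.5)
Slope of AB = dy/dx = -1/(-5) = 0.2000
Perp slope = -dx/dy = -5/1 = -5.0000
b = My - (perp slope)*Mx = -4.5 + (-5*(-12.5))/(-1) = -4.5 - 62.5000 = -67.0000

y = -5.0000x - 67.0000


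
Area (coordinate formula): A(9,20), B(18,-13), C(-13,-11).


9*(-13+ 11) = -18
18*(-11-20) = -558
-13*(20+ 13) = -429
sum = -1005
Area = |-1005|/2 = 502.5000

502.5000 sq units


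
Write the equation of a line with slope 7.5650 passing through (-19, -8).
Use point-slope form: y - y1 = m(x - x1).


y + 8 = 7.5650(x + 19)
y = 7.5650x - 8 - 7.5650*(-19)
y = 7.5650x + 135.7350

y = 7.5650x + 135.7350


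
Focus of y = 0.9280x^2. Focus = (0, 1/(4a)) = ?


a = 0.9280
4a = 3.7120
focus = (0, 1/3.7120) = (0, 0.2694)

Focus = (0, 0.2694)


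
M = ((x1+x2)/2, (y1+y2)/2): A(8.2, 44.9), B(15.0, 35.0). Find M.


Mx = (8.2 + 15.0)/2 = 23.2/2 = 11.6000
My = (44.9 + 35.0)/2 = 79.9/2 = 39.9500

(11.6000, 39.9500)


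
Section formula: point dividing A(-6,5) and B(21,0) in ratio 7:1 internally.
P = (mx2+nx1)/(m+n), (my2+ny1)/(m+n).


Px = (7*21 + 1*(-6))/8 = 141/8 = 17.6250
Py = (7*0 + 1*5)/8 = 5/8 = 0.6250

P = (17.6250, 0.6250)


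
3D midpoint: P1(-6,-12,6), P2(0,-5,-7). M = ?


Mx = (-6+0)/2 = -3.0000
My = (-12- 5)/2 = -8.5000
Mz = (6- 7)/2 = -0.5000

M = (-3.0000, -8.5000, -0.5000)


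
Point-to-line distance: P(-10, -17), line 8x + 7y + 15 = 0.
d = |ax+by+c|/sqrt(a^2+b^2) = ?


|8*(-10) + 7*(-17) + 15| = |-184| = 184
sqrt(64 + 49) = sqrt(113) = 10.6301
d = 184/sqrt(113) = 17.3093

17.3093


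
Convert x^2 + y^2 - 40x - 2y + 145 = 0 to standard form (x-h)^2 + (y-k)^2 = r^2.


h = -D/2 = 40/2 = 20
k = -E/2 = 2/2 = 1
r^2 = h^2 + k^2 - F = 400 + 1 - 145 = 256
r = 16

Center (20, 1), radius = 16


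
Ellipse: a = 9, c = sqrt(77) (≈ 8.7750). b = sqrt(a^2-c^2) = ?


b^2 = 9^2 - (sqrt(77))^2 = 81 - 77 = 4
b = sqrt(4) = 2

b = 2


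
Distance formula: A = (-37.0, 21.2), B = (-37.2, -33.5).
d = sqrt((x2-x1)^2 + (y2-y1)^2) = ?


dx = -37.2 + 37.0 = -0.2
dy = -33.5 - 21.2 = -54.7
d = sqrt(0.04 + 2992.09) = sqrt(2992.13) = 54.7004

54.7004


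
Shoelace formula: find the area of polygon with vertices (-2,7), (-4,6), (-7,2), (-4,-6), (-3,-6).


sum(xi*y_{i+1}) = -2*6 - 4*2 - 7*(-6) - 4*(-6) - 3*7 = 25
sum(yi*x_{i+1}) = 7*(-4) + 6*(-7) + 2*(-4) - 6*(-3) - 6*(-2) = -48
Area = |25 + 48|/2 = 73/2 = 36.5000

36.5000 sq units


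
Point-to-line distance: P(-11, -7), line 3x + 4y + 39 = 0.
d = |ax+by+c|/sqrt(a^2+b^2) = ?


|3*(-11) + 4*(-7) + 39| = |-22| = 22
sqrt(9 + 16) = sqrt(25) = 5.0000
d = 22/sqrt(25) = 4.4000

4.4000


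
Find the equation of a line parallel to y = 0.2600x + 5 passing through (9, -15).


Parallel lines have equal slopes.
m2 = 0.2600
b2 = -15 - 0.2600*9 = -17.3400

y = 0.2600x - 17.3400


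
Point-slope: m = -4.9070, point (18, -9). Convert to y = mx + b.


y + 9 = -4.9070(x - 18)
y = -4.9070x - 9 + 4.9070*18
y = -4.9070x + 79.3260

y = -4.9070x + 79.3260


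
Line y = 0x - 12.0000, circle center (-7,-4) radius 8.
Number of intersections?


Substitute y = 0x - 12.0000: (x+ 7)^2 + (0x- 12.0000+ 4)^2 = 64
Expand to Ax^2 + Bx + C = 0, where b-k = -8
A = 1+m^2 = 1
B = 2(m(b-k) - h) = 2(0*(-8) + 7) = 14
C = h^2 + (b-k)^2 - r^2 = 49 + 64 - 64 = 49
disc = B^2-4AC = 196.0000 - 196.0000 = 0
disc = 0

1 intersection point (tangent)


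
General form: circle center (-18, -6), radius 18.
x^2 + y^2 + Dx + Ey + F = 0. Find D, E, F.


(x+ 18)^2 + (y+ 6)^2 = 18^2
D = -2h = 36, E = -2k = 12
F = h^2+k^2-r^2 = 324+36-324 = 36

D = 36, E = 12, F = 36


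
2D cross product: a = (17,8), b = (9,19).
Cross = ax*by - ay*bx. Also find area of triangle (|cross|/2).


cross = 17*19 - 8*9 = 323 - 72 = 251
Triangle area = |251|/2 = 251/2 = 125.5000

cross = 251, triangle area = 125.5000


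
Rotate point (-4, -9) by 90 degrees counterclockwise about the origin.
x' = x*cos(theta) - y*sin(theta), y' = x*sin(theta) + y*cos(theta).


cos(90) = 0, sin(90) = 1
x' = -4*0 + 9*1 = 9
y' = -4*1 - 9*0 = -4

(9, -4)


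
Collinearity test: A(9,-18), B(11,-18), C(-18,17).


9*(-18-17) + 11*(17+ 18) - 18*(-18+ 18)
= -315 + 385 + 0 = 70

No, not collinear (determinant = 70)


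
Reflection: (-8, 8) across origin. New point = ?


Reflection rule for origin: (-x, -y)
(-8, 8) -> (8, -8)

(8, -8)


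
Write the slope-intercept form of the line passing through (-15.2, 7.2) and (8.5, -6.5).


m = (-13.7)/(23.7) = -0.5781
b = y1 - m*x1 = 7.2 - (-13.7*(-15.2))/(23.7) = 7.2 - 8.7865 = -1.5865

y = -0.5781x - 1.5865


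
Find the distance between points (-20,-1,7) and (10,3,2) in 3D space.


dx=30, dy=4, dz=-5
d = sqrt(900+16+25) = sqrt(941) = 30.6757

30.6757


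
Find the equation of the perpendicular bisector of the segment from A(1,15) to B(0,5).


Midpoint = (0.5, 10)
Slope of AB = dy/dx = -10/(-1) = 10.0000
Perp slope = -dx/dy = -1/10 = -0.1000
b = My - (perp slope)*Mx = 10 + (-1*0.5)/(-10) = 10 + 0.0500 = 10.0500

y = -0.1000x + 10.0500


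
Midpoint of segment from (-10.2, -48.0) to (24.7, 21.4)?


Mx = (-10.2 + 24.7)/2 = 14.5/2 = 7.2500
My = (-48.0 + 21.4)/2 = -26.6/2 = -13.3000

(7.2500, -13.3000)


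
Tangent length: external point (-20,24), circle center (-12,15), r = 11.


d = sqrt((-20+ 12)^2 + (24-15)^2) = sqrt(64+81) = 12.0416
L = sqrt(145.0000 - 121) = sqrt(24.0000) = 4.8990

4.8990


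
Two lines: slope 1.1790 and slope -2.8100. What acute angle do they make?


m1-m2 = 3.989
1+m1*m2 = -2.31299
tan(theta) = |3.989/(-2.31299)| = 1.724608
theta = arctan(|3.989/(-2.31299)|) = 59.8930 degrees (acute angle)

59.8930 degrees


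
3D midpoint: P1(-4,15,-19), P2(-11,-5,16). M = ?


Mx = (-4- 11)/2 = -7.5000
My = (15- 5)/2 = 5.0000
Mz = (-19+16)/2 = -1.5000

M = (-7.5000, 5.0000, -1.5000)


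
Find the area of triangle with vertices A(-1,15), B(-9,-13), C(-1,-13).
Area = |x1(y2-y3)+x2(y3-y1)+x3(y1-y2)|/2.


-1*(-13+ 13) = 0
-9*(-13-15) = 252
-1*(15+ 13) = -28
sum = 224
Area = |224|/2 = 112.0000

112.0000 sq units


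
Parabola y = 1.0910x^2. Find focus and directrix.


a = 1.0910
1/(4a) = 0.2291
Focus = (0, 0.2291)
Directrix: y = -0.2291

Focus = (0, 0.2291), Directrix: y = -0.2291


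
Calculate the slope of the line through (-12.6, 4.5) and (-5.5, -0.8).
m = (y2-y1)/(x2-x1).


dy = -0.8 - 4.5 = -5.3
dx = -5.5 + 12.6 = 7.1
m = -5.3/7.1 = -0.7465

m = -0.7465


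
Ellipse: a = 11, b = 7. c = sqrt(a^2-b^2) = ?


c^2 = 11^2 - 7^2 = 121 - 49 = 72
c = sqrt(72) = 8.4853

c = 8.4853


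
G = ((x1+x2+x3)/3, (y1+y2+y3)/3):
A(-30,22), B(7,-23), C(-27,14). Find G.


Gx = (-30+7- 27)/3 = -50/3 = -16.6667
Gy = (22- 23+14)/3 = 13/3 = 4.3333

G = (-16.6667, 4.3333)


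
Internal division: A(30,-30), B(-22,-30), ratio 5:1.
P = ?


Px = (5*(-22) + 1*30)/6 = -80/6 = -13.3333
Py = (5*(-30) + 1*(-30))/6 = -180/6 = -30.0000

P = (-13.3333, -30.0000)


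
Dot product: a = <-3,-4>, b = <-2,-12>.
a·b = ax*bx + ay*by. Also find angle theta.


a·b = -3*(-2) - 4*(-12) = 6 + 48 = 54
|a| = sqrt(9+16) = 5.0000
|b| = sqrt(4+144) = 12.1655
cos(theta) = 54/(sqrt(25)*sqrt(148)) = 54/sqrt(3700) = 0.887755
theta = arccos(54/sqrt(3700)) = 27.4076 degrees

a·b = 54, theta = 27.4076 deg


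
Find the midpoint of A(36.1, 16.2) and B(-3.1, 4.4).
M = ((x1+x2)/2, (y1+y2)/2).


Mx = (36.1 - 3.1)/2 = 33.0/2 = 16.5000
My = (16.2 + 4.4)/2 = 20.6/2 = 10.3000

(16.5000, 10.3000)


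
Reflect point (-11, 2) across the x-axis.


Reflection rule for x-axis: (x, -y)
(-11, 2) -> (-11, -2)

(-11, -2)


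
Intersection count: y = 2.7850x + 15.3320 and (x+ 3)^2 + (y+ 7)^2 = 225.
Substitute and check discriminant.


Substitute y = 2.7850x + 15.3320: (x+ 3)^2 + (2.7850x+15.3320+ 7)^2 = 225
Expand to Ax^2 + Bx + C = 0, where b-k = 22.332
A = 1+m^2 = 8.756225
B = 2(m(b-k) - h) = 2(2.7850*22.332 + 3) = 130.38924
C = h^2 + (b-k)^2 - r^2 = 9 + 498.718224 - 225 = 282.718224
disc = B^2-4AC = 17001.3539 - 9902.1775 = 7099.1764
disc > 0

2 intersection points


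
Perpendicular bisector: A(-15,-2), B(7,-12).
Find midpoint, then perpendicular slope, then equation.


Midpoint = (-4, -7)
Slope of AB = dy/dx = -10/22 = -0.4545
Perp slope = -dx/dy = 22/10 = 2.2000
b = My - (perp slope)*Mx = -7 + (22*(-4))/(-10) = -7 + 8.8000 = 1.8000

y = 2.2000x + 1.8000


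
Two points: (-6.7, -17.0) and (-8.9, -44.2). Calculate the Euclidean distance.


dx = -8.9 + 6.7 = -2.2
dy = -44.2 + 17.0 = -27.2
d = sqrt(4.84 + 739.84) = sqrt(744.68) = 27.2888

27.2888


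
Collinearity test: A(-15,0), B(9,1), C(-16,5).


-15*(1-5) + 9*(5-0) - 16*(0-1)
= 60 + 45 + 16 = 121

No, not collinear (determinant = 121)


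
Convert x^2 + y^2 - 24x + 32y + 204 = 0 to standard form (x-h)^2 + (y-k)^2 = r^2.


h = -D/2 = 24/2 = 12
k = -E/2 = -32/2 = -16
r^2 = h^2 + k^2 - F = 144 + 256 - 204 = 196
r = 14

Center (12, -16), radius = 14


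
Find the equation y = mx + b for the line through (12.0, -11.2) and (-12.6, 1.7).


m = (12.9)/(-24.6) = -0.5244
b = y1 - m*x1 = -11.2 - (12.9*12.0)/(-24.6) = -11.2 + 6.2927 = -4.9073

y = -0.5244x - 4.9073


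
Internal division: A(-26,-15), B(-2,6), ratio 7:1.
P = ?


Px = (7*(-2) + 1*(-26))/8 = -40/8 = -5.0000
Py = (7*6 + 1*(-15))/8 = 27/8 = 3.3750

P = (-5.0000, 3.3750)


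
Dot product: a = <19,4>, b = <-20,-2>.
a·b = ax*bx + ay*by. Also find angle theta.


a·b = 19*(-20) + 4*(-2) = -380 - 8 = -388
|a| = sqrt(361+16) = 19.4165
|b| = sqrt(400+4) = 20.0998
cos(theta) = -388/(sqrt(377)*sqrt(404)) = -388/sqrt(152308) = -0.994192
theta = arccos(-388/sqrt(152308)) = 173.8219 degrees

a·b = -388, theta = 173.8219 deg


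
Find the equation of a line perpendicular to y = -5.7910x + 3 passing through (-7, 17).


Perpendicular slope = -1/m1 = -1/(-5.7910) = 0.1727
b2 = y0 - m2*x0 = 17 - 7/(-5.7910) = 17 + 1.2088 = 18.2088

y = 0.1727x + 18.2088


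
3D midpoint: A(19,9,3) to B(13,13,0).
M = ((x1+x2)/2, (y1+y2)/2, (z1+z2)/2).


Mx = (19+13)/2 = 16.0000
My = (9+13)/2 = 11.0000
Mz = (3+0)/2 = 1.5000

M = (16.0000, 11.0000, 1.5000)


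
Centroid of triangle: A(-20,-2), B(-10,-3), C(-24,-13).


Gx = (-20- 10- 24)/3 = -54/3 = -18.0000
Gy = (-2- 3- 13)/3 = -18/3 = -6.0000

G = (-18.0000, -6.0000)


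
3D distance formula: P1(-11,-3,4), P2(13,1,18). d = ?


dx=24, dy=4, dz=14
d = sqrt(576+16+196) = sqrt(788) = 28.0713

28.0713


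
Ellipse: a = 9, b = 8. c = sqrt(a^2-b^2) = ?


c^2 = 9^2 - 8^2 = 81 - 64 = 17
c = sqrt(17) = 4.1231

c = 4.1231


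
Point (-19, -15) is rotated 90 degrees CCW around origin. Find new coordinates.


cos(90) = 0, sin(90) = 1
x' = -19*0 + 15*1 = 15
y' = -19*1 - 15*0 = -19

(15, -19)


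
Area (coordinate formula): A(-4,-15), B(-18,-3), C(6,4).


-4*(-3-4) = 28
-18*(4+ 15) = -342
6*(-15+ 3) = -72
sum = -386
Area = |-386|/2 = 193.0000

193.0000 sq units


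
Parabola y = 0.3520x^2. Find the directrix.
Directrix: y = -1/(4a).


a = 0.3520
1/(4a) = 0.7102
directrix: y = -0.7102 = -0.7102

y = -0.7102


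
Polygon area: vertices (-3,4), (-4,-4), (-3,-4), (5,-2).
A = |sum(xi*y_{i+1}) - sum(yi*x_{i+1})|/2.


sum(xi*y_{i+1}) = -3*(-4) - 4*(-4) - 3*(-2) + 5*4 = 54
sum(yi*x_{i+1}) = 4*(-4) - 4*(-3) - 4*5 - 2*(-3) = -18
Area = |54 + 18|/2 = 72/2 = 36.0000

36.0000 sq units


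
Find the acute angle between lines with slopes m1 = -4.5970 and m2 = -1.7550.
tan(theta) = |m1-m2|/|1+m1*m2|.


m1-m2 = -2.842
1+m1*m2 = 9.067735
tan(theta) = |-2.842/9.067735| = 0.313419
theta = arctan(|-2.842/9.067735|) = 17.4020 degrees (acute angle)

17.4020 degrees


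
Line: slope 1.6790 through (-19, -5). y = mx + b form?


y + 5 = 1.6790(x + 19)
y = 1.6790x - 5 - 1.6790*(-19)
y = 1.6790x + 26.9010

y = 1.6790x + 26.9010


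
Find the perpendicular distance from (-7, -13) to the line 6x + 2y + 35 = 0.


|6*(-7) + 2*(-13) + 35| = |-33| = 33
sqrt(36 + 4) = sqrt(40) = 6.3246
d = 33/sqrt(40) = 5.2178

5.2178


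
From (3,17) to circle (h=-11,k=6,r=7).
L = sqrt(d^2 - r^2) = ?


d = sqrt((3+ 11)^2 + (17-6)^2) = sqrt(196+121) = 17.8045
L = sqrt(317.0000 - 49) = sqrt(268.0000) = 16.3707

16.3707


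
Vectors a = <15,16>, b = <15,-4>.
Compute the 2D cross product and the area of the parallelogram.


cross = 15*(-4) - 16*15 = -60 - 240 = -300
Parallelogram area = |-300| = 300

cross = -300, parallelogram area = 300


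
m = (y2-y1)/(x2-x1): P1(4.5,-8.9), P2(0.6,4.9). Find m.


dy = 4.9 + 8.9 = 13.8
dx = 0.6 - 4.5 = -3.9
m = 13.8/(-3.9) = -3.5385

m = -3.5385


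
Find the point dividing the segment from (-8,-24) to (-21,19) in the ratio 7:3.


Px = (7*(-21) + 3*(-8))/10 = -171/10 = -17.1000
Py = (7*19 + 3*(-24))/10 = 61/10 = 6.1000

P = (-17.1000, 6.1000)


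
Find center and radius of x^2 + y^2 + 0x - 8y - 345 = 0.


h = -D/2 = 0/2 = 0
k = -E/2 = 8/2 = 4
r^2 = h^2 + k^2 - F = 0 + 16 + 345 = 361
r = 19

Center (0, 4), radius = 19


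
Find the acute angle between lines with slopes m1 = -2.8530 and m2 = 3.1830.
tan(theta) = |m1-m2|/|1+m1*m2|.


m1-m2 = -6.036
1+m1*m2 = -8.081099
tan(theta) = |-6.036/(-8.081099)| = 0.746928
theta = arctan(|-6.036/(-8.081099)|) = 36.7571 degrees (acute angle)

36.7571 degrees


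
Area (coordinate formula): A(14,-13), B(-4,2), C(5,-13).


14*(2+ 13) = 210
-4*(-13+ 13) = 0
5*(-13-2) = -75
sum = 135
Area = |135|/2 = 67.5000

67.5000 sq units


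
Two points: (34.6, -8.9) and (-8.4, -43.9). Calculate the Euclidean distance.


dx = -8.4 - 34.6 = -43.0
dy = -43.9 + 8.9 = -35.0
d = sqrt(1849.0 + 1225.0) = sqrt(3074.0) = 55.4437

55.4437


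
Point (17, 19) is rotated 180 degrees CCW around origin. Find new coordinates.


cos(180) = -1, sin(180) = 0
x' = 17*(-1) - 19*0 = -17
y' = 17*0 + 19*(-1) = -19

(-17, -19)


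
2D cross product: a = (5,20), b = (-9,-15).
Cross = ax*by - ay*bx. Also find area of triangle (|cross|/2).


cross = 5*(-15) - 20*(-9) = -75 + 180 = 105
Triangle area = |105|/2 = 105/2 = 52.5000

cross = 105, triangle area = 52.5000


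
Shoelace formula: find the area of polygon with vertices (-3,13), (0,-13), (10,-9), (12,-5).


sum(xi*y_{i+1}) = -3*(-13) + 0*(-9) + 10*(-5) + 12*13 = 145
sum(yi*x_{i+1}) = 13*0 - 13*10 - 9*12 - 5*(-3) = -223
Area = |145 + 223|/2 = 368/2 = 184.0000

184.0000 sq units


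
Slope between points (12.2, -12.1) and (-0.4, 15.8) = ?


dy = 15.8 + 12.1 = 27.9
dx = -0.4 - 12.2 = -12.6
m = 27.9/(-12.6) = -2.2143

m = -2.2143


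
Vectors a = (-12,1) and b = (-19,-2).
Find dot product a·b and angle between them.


a·b = -12*(-19) + 1*(-2) = 228 - 2 = 226
|a| = sqrt(144+1) = 12.0416
|b| = sqrt(361+4) = 19.1050
cos(theta) = 226/(sqrt(145)*sqrt(365)) = 226/sqrt(52925) = 0.982377
theta = arccos(226/sqrt(52925)) = 10.7726 degrees

a·b = 226, theta = 10.7726 deg


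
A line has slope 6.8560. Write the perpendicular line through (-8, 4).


Perpendicular slope = -1/m1 = -1/6.8560 = -0.1459
b2 = y0 - m2*x0 = 4 - 8/6.8560 = 4 - 1.1669 = 2.8331

y = -0.1459x + 2.8331


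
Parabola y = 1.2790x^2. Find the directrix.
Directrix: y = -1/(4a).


a = 1.2790
1/(4a) = 0.1955
directrix: y = -0.1955 = -0.1955

y = -0.1955


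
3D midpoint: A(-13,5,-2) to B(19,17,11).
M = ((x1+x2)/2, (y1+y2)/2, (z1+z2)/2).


Mx = (-13+19)/2 = 3.0000
My = (5+17)/2 = 11.0000
Mz = (-2+11)/2 = 4.5000

M = (3.0000, 11.0000, 4.5000)


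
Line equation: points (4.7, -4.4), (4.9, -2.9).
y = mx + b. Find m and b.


m = (1.5)/(0.2) = 7.5000
b = y1 - m*x1 = -4.4 - (1.5*4.7)/(0.2) = -4.4 - 35.2500 = -39.6500

y = 7.5000x - 39.6500


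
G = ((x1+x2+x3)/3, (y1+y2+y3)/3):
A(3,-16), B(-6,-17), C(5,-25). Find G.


Gx = (3- 6+5)/3 = 2/3 = 0.6667
Gy = (-16- 17- 25)/3 = -58/3 = -19.3333

G = (0.6667, -19.3333)


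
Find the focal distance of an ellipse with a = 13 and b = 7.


c^2 = 13^2 - 7^2 = 169 - 49 = 120
c = sqrt(120) = 10.9545

c = 10.9545


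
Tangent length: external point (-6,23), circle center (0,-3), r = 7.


d = sqrt((-6-0)^2 + (23+ 3)^2) = sqrt(36+676) = 26.6833
L = sqrt(712.0000 - 49) = sqrt(663.0000) = 25.7488

25.7488


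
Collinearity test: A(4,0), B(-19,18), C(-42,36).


4*(18-36) - 19*(36-0) - 42*(0-18)
= -72 - 684 + 756 = 0

Yes, collinear (determinant = 0)


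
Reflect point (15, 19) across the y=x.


Reflection rule for y=x: (y, x)
(15, 19) -> (19, 15)

(19, 15)


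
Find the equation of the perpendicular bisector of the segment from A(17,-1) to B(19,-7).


Midpoint = (18, -4)
Slope of AB = dy/dx = -6/2 = -3.0000
Perp slope = -dx/dy = 2/6 = 0.3333
b = My - (perp slope)*Mx = -4 + (2*18)/(-6) = -4 - 6.0000 = -10.0000

y = 0.3333x - 10.0000


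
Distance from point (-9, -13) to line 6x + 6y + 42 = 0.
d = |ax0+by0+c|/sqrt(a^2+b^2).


|6*(-9) + 6*(-13) + 42| = |-90| = 90
sqrt(36 + 36) = sqrt(72) = 8.4853
d = 90/sqrt(72) = 10.6066

10.6066


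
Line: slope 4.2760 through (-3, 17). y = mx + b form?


y - 17 = 4.2760(x + 3)
y = 4.2760x + 17 - 4.2760*(-3)
y = 4.2760x + 29.8280

y = 4.2760x + 29.8280


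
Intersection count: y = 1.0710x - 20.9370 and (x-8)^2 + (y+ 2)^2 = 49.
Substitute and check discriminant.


Substitute y = 1.0710x - 20.9370: (x-8)^2 + (1.0710x- 20.9370+ 2)^2 = 49
Expand to Ax^2 + Bx + C = 0, where b-k = -18.937
A = 1+m^2 = 2.147041
B = 2(m(b-k) - h) = 2(1.0710*(-18.937) - 8) = -56.563054
C = h^2 + (b-k)^2 - r^2 = 64 + 358.609969 - 49 = 373.609969
disc = B^2-4AC = 3199.3791 - 3208.6237 = -9.2446
disc < 0

0 intersection points


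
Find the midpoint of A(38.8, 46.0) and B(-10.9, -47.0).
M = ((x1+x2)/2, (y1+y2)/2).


Mx = (38.8 - 10.9)/2 = 27.9/2 = 13.9500
My = (46.0 - 47.0)/2 = -1.0/2 = -0.5000

(13.9500, -0.5000)


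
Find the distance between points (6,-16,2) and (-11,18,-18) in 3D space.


dx=-17, dy=34, dz=-20
d = sqrt(289+1156+400) = sqrt(1845) = 42.9535

42.9535


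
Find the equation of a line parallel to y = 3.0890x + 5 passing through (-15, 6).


Parallel lines have equal slopes.
m2 = 3.0890
b2 = 6 - 3.0890*(-15) = 52.3350

y = 3.0890x + 52.3350


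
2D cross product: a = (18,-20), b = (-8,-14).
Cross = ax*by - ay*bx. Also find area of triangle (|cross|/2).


cross = 18*(-14) + 20*(-8) = -252 - 160 = -412
Triangle area = |-412|/2 = 412/2 = 206.0000

cross = -412, triangle area = 206.0000


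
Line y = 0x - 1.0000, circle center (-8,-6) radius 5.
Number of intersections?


Substitute y = 0x - 1.0000: (x+ 8)^2 + (0x- 1.0000+ 6)^2 = 25
Expand to Ax^2 + Bx + C = 0, where b-k = 5
A = 1+m^2 = 1
B = 2(m(b-k) - h) = 2(0*5 + 8) = 16
C = h^2 + (b-k)^2 - r^2 = 64 + 25 - 25 = 64
disc = B^2-4AC = 256.0000 - 256.0000 = 0
disc = 0

1 intersection point (tangent)


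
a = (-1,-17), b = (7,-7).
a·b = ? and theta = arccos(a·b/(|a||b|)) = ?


a·b = -1*7 - 17*(-7) = -7 + 119 = 112
|a| = sqrt(1+289) = 17.0294
|b| = sqrt(49+49) = 9.8995
cos(theta) = 112/(sqrt(290)*sqrt(98)) = 112/sqrt(28420) = 0.664364
theta = arccos(112/sqrt(28420)) = 48.3665 degrees

a·b = 112, theta = 48.3665 deg


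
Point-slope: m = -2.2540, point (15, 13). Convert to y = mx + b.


y - 13 = -2.2540(x - 15)
y = -2.2540x + 13 + 2.2540*15
y = -2.2540x + 46.8100

y = -2.2540x + 46.8100


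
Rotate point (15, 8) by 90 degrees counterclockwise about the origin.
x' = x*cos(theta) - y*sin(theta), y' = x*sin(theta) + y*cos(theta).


cos(90) = 0, sin(90) = 1
x' = 15*0 - 8*1 = -8
y' = 15*1 + 8*0 = 15

(-8, 15)


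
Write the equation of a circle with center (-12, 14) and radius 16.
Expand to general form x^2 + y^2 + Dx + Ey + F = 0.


(x+ 12)^2 + (y-14)^2 = 16^2
D = -2h = 24, E = -2k = -28
F = h^2+k^2-r^2 = 144+196-256 = 84

x^2 + y^2 + 24x - 28y + 84 = 0


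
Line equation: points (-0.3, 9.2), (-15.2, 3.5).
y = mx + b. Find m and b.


m = (-5.7)/(-14.9) = 0.3826
b = y1 - m*x1 = 9.2 - (-5.7*(-0.3))/(-14.9) = 9.2 + 0.1148 = 9.3148

y = 0.3826x + 9.3148


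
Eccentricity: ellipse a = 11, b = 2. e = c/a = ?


c = sqrt(121-4) = sqrt(117) = 10.8167
e = c/a = sqrt(117)/11 = 0.9833

e = 0.9833


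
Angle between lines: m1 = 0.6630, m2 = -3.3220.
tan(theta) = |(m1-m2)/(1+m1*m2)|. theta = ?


m1-m2 = 3.985
1+m1*m2 = -1.202486
tan(theta) = |3.985/(-1.202486)| = 3.313968
theta = arctan(|3.985/(-1.202486)|) = 73.2087 degrees (acute angle)

73.2087 degrees


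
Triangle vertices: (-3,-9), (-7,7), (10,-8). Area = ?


-3*(7+ 8) = -45
-7*(-8+ 9) = -7
10*(-9-7) = -160
sum = -212
Area = |-212|/2 = 106.0000

106.0000 sq units


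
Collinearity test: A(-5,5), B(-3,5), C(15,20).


-5*(5-20) - 3*(20-5) + 15*(5-5)
= 75 - 45 + 0 = 30

No, not collinear (determinant = 30)


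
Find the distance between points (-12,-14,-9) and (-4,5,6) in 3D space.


dx=8, dy=19, dz=15
d = sqrt(64+361+225) = sqrt(650) = 25.4951

25.4951


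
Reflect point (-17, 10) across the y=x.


Reflection rule for y=x: (y, x)
(-17, 10) -> (10, -17)

(10, -17)


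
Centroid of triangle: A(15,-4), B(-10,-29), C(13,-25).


Gx = (15- 10+13)/3 = 18/3 = 6.0000
Gy = (-4- 29- 25)/3 = -58/3 = -19.3333

G = (6.0000, -19.3333)


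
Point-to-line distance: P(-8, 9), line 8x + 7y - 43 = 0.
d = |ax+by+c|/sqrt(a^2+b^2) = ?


|8*(-8) + 7*9 - 43| = |-44| = 44
sqrt(64 + 49) = sqrt(113) = 10.6301
d = 44/sqrt(113) = 4.1392

4.1392


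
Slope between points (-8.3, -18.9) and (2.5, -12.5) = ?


dy = -12.5 + 18.9 = 6.4
dx = 2.5 + 8.3 = 10.8
m = 6.4/10.8 = 0.5926

m = 0.5926


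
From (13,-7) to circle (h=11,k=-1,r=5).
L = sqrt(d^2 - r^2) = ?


d = sqrt((13-11)^2 + (-7+ 1)^2) = sqrt(4+36) = 6.3246
L = sqrt(40.0000 - 25) = sqrt(15.0000) = 3.8730

3.8730


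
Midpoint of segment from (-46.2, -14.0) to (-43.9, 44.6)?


Mx = (-46.2 - 43.9)/2 = -90.1/2 = -45.0500
My = (-14.0 + 44.6)/2 = 30.6/2 = 15.3000

(-45.0500, 15.3000)


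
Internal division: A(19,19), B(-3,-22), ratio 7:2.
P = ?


Px = (7*(-3) + 2*19)/9 = 17/9 = 1.8889
Py = (7*(-22) + 2*19)/9 = -116/9 = -12.8889

P = (1.8889, -12.8889)


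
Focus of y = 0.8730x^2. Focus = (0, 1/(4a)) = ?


a = 0.8730
4a = 3.4920
focus = (0, 1/3.4920) = (0, 0.2864)

Focus = (0, 0.2864)


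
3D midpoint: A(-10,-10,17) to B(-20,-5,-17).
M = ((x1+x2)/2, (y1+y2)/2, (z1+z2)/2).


Mx = (-10- 20)/2 = -15.0000
My = (-10- 5)/2 = -7.5000
Mz = (17- 17)/2 = 0

M = (-15.0000, -7.5000, 0)


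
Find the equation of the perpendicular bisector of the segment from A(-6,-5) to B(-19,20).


Midpoint = (-12.5, 7.5)
Slope of AB = dy/dx = 25/(-13) = -1.9231
Perp slope = -dx/dy = 13/25 = 0.5200
b = My - (perp slope)*Mx = 7.5 + (-13*(-12.5))/25 = 7.5 + 6.5000 = 14.0000

y = 0.5200x + 14.0000


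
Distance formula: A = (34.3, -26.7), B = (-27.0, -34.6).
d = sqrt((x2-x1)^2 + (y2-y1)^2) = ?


dx = -27.0 - 34.3 = -61.3
dy = -34.6 + 26.7 = -7.9
d = sqrt(3757.69 + 62.41) = sqrt(3820.1) = 61.8070

61.8070


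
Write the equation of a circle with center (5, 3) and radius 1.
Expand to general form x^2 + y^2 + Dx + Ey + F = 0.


(x-5)^2 + (y-3)^2 = 1^2
D = -2h = -10, E = -2k = -6
F = h^2+k^2-r^2 = 25+9-1 = 33

x^2 + y^2 - 10x - 6y + 33 = 0


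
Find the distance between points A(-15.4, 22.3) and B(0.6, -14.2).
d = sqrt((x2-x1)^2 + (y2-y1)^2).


dx = 0.6 + 15.4 = 16.0
dy = -14.2 - 22.3 = -36.5
d = sqrt(256.0 + 1332.25) = sqrt(1588.25) = 39.8529

39.8529


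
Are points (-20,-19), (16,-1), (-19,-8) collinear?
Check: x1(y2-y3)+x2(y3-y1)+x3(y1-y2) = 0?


-20*(-1+ 8) + 16*(-8+ 19) - 19*(-19+ 1)
= -140 + 176 + 342 = 378

No, not collinear (determinant = 378)


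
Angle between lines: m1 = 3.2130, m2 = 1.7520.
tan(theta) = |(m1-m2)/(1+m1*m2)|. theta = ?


m1-m2 = 1.461
1+m1*m2 = 6.629176
tan(theta) = |1.461/6.629176| = 0.220389
theta = arctan(|1.461/6.629176|) = 12.4287 degrees (acute angle)

12.4287 degrees


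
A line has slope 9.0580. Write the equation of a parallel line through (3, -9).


Parallel lines have equal slopes.
m2 = 9.0580
b2 = -9 - 9.0580*3 = -36.1740

y = 9.0580x - 36.1740


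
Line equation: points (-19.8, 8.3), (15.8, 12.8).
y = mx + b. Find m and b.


m = (4.5)/(35.6) = 0.1264
b = y1 - m*x1 = 8.3 - (4.5*(-19.8))/(35.6) = 8.3 + 2.5028 = 10.8028

y = 0.1264x + 10.8028


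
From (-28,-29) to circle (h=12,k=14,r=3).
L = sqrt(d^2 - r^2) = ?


d = sqrt((-28-12)^2 + (-29-14)^2) = sqrt(1600+1849) = 58.7282
L = sqrt(3449.0000 - 9) = sqrt(3440.0000) = 58.6515

58.6515


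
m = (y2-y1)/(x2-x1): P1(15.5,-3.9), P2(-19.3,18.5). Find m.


dy = 18.5 + 3.9 = 22.4
dx = -19.3 - 15.5 = -34.8
m = 22.4/(-34.8) = -0.6437

m = -0.6437


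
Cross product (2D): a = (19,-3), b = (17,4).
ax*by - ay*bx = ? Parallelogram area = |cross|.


cross = 19*4 + 3*17 = 76 + 51 = 127
Parallelogram area = |127| = 127

cross = 127, parallelogram area = 127


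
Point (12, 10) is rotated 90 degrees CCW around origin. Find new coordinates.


cos(90) = 0, sin(90) = 1
x' = 12*0 - 10*1 = -10
y' = 12*1 + 10*0 = 12

(-10, 12)


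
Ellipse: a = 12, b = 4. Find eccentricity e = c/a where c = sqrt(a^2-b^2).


c = sqrt(144-16) = sqrt(128) = 11.3137
e = c/a = sqrt(128)/12 = 0.9428

e = 0.9428


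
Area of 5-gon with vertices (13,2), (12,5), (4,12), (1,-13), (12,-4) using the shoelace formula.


sum(xi*y_{i+1}) = 13*5 + 12*12 + 4*(-13) + 1*(-4) + 12*2 = 177
sum(yi*x_{i+1}) = 2*12 + 5*4 + 12*1 - 13*12 - 4*13 = -152
Area = |177 + 152|/2 = 329/2 = 164.5000

164.5000 sq units


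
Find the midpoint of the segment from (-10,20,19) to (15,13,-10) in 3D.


Mx = (-10+15)/2 = 2.5000
My = (20+13)/2 = 16.5000
Mz = (19- 10)/2 = 4.5000

M = (2.5000, 16.5000, 4.5000)


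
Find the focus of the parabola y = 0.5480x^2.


a = 0.5480
4a = 2.1920
focus = (0, 1/2.1920) = (0, 0.4562)

Focus = (0, 0.4562)


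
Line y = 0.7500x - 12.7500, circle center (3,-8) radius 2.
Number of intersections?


Substitute y = 0.7500x - 12.7500: (x-3)^2 + (0.7500x- 12.7500+ 8)^2 = 4
Expand to Ax^2 + Bx + C = 0, where b-k = -4.75
A = 1+m^2 = 1.5625
B = 2(m(b-k) - h) = 2(0.7500*(-4.75) - 3) = -13.125
C = h^2 + (b-k)^2 - r^2 = 9 + 22.5625 - 4 = 27.5625
disc = B^2-4AC = 172.2656 - 172.2656 = 0
disc = 0

1 intersection point (tangent)


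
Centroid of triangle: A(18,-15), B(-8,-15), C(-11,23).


Gx = (18- 8- 11)/3 = -1/3 = -0.3333
Gy = (-15- 15+23)/3 = -7/3 = -2.3333

G = (-0.3333, -2.3333)


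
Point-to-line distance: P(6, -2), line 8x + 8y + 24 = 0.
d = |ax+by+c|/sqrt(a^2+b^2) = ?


|8*6 + 8*(-2) + 24| = |56| = 56
sqrt(64 + 64) = sqrt(128) = 11.3137
d = 56/sqrt(128) = 4.9497

4.9497


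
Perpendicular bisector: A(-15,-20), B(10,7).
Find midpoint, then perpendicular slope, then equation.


Midpoint = (-2.5, -6.5)
Slope of AB = dy/dx = 27/25 = 1.0800
Perp slope = -dx/dy = -25/27 = -0.9259
b = My - (perp slope)*Mx = -6.5 + (25*(-2.5))/27 = -6.5 - 2.3148 = -8.8148

y = -0.9259x - 8.8148


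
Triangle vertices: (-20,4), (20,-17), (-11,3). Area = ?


-20*(-17-3) = 400
20*(3-4) = -20
-11*(4+ 17) = -231
sum = 149
Area = |149|/2 = 74.5000

74.5000 sq units


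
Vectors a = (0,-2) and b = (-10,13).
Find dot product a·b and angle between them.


a·b = 0*(-10) - 2*13 = 0 - 26 = -26
|a| = sqrt(0+4) = 2.0000
|b| = sqrt(100+169) = 16.4012
cos(theta) = -26/(sqrt(4)*sqrt(269)) = -26/sqrt(1076) = -0.792624
theta = arccos(-26/sqrt(1076)) = 142.4314 degrees

a·b = -26, theta = 142.4314 deg


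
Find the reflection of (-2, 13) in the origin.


Reflection rule for origin: (-x, -y)
(-2, 13) -> (2, -13)

(2, -13)


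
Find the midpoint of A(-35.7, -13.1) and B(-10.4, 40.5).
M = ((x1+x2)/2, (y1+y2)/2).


Mx = (-35.7 - 10.4)/2 = -46.1/2 = -23.0500
My = (-13.1 + 40.5)/2 = 27.4/2 = 13.7000

(-23.0500, 13.7000)


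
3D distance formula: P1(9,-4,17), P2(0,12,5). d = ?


dx=-9, dy=16, dz=-12
d = sqrt(81+256+144) = sqrt(481) = 21.9317

21.9317


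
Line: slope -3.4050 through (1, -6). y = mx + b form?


y + 6 = -3.4050(x - 1)
y = -3.4050x - 6 + 3.4050*1
y = -3.4050x - 2.5950

y = -3.4050x - 2.5950


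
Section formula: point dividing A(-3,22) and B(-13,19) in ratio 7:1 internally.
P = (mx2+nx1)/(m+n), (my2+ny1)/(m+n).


Px = (7*(-13) + 1*(-3))/8 = -94/8 = -11.7500
Py = (7*19 + 1*22)/8 = 155/8 = 19.3750

P = (-11.7500, 19.3750)


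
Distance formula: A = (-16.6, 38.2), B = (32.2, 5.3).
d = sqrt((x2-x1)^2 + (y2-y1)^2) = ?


dx = 32.2 + 16.6 = 48.8
dy = 5.3 - 38.2 = -32.9
d = sqrt(2381.44 + 1082.41) = sqrt(3463.85) = 58.8545

58.8545


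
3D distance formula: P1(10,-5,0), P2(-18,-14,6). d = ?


dx=-28, dy=-9, dz=6
d = sqrt(784+81+36) = sqrt(901) = 30.0167

30.0167


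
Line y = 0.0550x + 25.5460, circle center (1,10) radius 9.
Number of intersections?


Substitute y = 0.0550x + 25.5460: (x-1)^2 + (0.0550x+25.5460-10)^2 = 81
Expand to Ax^2 + Bx + C = 0, where b-k = 15.546
A = 1+m^2 = 1.003025
B = 2(m(b-k) - h) = 2(0.0550*15.546 - 1) = -0.28994
C = h^2 + (b-k)^2 - r^2 = 1 + 241.678116 - 81 = 161.678116
disc = B^2-4AC = 0.0841 - 648.6688 = -648.5847
disc < 0

0 intersection points


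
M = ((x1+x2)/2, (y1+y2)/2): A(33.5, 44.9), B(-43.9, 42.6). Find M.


Mx = (33.5 - 43.9)/2 = -10.4/2 = -5.2000
My = (44.9 + 42.6)/2 = 87.5/2 = 43.7500

(-5.2000, 43.7500)


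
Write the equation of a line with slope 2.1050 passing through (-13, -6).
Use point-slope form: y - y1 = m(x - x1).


y + 6 = 2.1050(x + 13)
y = 2.1050x - 6 - 2.1050*(-13)
y = 2.1050x + 21.3650

y = 2.1050x + 21.3650


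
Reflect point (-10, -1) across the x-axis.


Reflection rule for x-axis: (x, -y)
(-10, -1) -> (-10, 1)

(-10, 1)


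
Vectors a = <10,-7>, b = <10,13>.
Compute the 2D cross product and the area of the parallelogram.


cross = 10*13 + 7*10 = 130 + 70 = 200
Parallelogram area = |200| = 200

cross = 200, parallelogram area = 200


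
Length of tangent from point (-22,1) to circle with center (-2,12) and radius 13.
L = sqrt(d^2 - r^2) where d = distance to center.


d = sqrt((-22+ 2)^2 + (1-12)^2) = sqrt(400+121) = 22.8254
L = sqrt(521.0000 - 169) = sqrt(352.0000) = 18.7617

18.7617


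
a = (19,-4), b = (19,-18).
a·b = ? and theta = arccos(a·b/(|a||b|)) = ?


a·b = 19*19 - 4*(-18) = 361 + 72 = 433
|a| = sqrt(361+16) = 19.4165
|b| = sqrt(361+324) = 26.1725
cos(theta) = 433/(sqrt(377)*sqrt(685)) = 433/sqrt(258245) = 0.852063
theta = arccos(433/sqrt(258245)) = 31.5632 degrees

a·b = 433, theta = 31.5632 deg


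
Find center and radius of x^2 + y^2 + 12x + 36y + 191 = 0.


h = -D/2 = -12/2 = -6
k = -E/2 = -36/2 = -18
r^2 = h^2 + k^2 - F = 36 + 324 - 191 = 169
r = 13

Center (-6, -18), radius = 13


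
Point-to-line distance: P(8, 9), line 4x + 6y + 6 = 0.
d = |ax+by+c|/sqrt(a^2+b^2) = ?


|4*8 + 6*9 + 6| = |92| = 92
sqrt(16 + 36) = sqrt(52) = 7.2111
d = 92/sqrt(52) = 12.7581

12.7581


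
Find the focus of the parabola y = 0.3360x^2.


a = 0.3360
4a = 1.3440
focus = (0, 1/1.3440) = (0, 0.7440)

Focus = (0, 0.7440)


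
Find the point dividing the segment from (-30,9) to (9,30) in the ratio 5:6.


Px = (5*9 + 6*(-30))/11 = -135/11 = -12.2727
Py = (5*30 + 6*9)/11 = 204/11 = 18.5455

P = (-12.2727, 18.5455)


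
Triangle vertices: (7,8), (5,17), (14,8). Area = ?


7*(17-8) = 63
5*(8-8) = 0
14*(8-17) = -126
sum = -63
Area = |-63|/2 = 31.5000

31.5000 sq units


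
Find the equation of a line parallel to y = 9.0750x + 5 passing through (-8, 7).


Parallel lines have equal slopes.
m2 = 9.0750
b2 = 7 - 9.0750*(-8) = 79.6000

y = 9.0750x + 79.6000


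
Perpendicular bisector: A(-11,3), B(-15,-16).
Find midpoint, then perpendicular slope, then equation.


Midpoint = (-13, -6.5)
Slope of AB = dy/dx = -19/(-4) = 4.7500
Perp slope = -dx/dy = -4/19 = -0.2105
b = My - (perp slope)*Mx = -6.5 + (-4*(-13))/(-19) = -6.5 - 2.7368 = -9.2368

y = -0.2105x - 9.2368


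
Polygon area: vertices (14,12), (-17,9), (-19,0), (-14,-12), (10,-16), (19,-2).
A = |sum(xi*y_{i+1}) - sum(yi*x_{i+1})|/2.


sum(xi*y_{i+1}) = 14*9 - 17*0 - 19*(-12) - 14*(-16) + 10*(-2) + 19*12 = 786
sum(yi*x_{i+1}) = 12*(-17) + 9*(-19) + 0*(-14) - 12*10 - 16*19 - 2*14 = -827
Area = |786 + 827|/2 = 1613/2 = 806.5000

806.5000 sq units


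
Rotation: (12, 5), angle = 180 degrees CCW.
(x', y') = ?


cos(180) = -1, sin(180) = 0
x' = 12*(-1) - 5*0 = -12
y' = 12*0 + 5*(-1) = -5

(-12, -5)


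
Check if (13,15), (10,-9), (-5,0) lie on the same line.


13*(-9-0) + 10*(0-15) - 5*(15+ 9)
= -117 - 150 - 120 = -387

No, not collinear (determinant = -387)


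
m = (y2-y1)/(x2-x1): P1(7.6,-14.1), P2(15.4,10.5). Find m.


dy = 10.5 + 14.1 = 24.6
dx = 15.4 - 7.6 = 7.8
m = 24.6/7.8 = 3.1538

m = 3.1538


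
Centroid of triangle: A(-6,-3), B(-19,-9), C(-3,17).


Gx = (-6- 19- 3)/3 = -28/3 = -9.3333
Gy = (-3- 9+17)/3 = 5/3 = 1.6667

G = (-9.3333, 1.6667)


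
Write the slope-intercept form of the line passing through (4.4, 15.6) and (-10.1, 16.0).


m = (0.4)/(-14.5) = -0.0276
b = y1 - m*x1 = 15.6 - (0.4*4.4)/(-14.5) = 15.6 + 0.1214 = 15.7214

y = -0.0276x + 15.7214
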